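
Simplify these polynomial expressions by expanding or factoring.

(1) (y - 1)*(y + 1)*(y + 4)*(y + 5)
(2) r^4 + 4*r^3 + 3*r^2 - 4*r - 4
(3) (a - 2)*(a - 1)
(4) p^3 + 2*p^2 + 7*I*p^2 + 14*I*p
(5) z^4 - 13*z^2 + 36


(1) = y^4 + 9*y^3 + 19*y^2 - 9*y - 20
(2) = (r - 1)*(r + 1)*(r + 2)^2
(3) = a^2 - 3*a + 2
(4) = p*(p + 2)*(p + 7*I)
(5) = (z - 3)*(z - 2)*(z + 2)*(z + 3)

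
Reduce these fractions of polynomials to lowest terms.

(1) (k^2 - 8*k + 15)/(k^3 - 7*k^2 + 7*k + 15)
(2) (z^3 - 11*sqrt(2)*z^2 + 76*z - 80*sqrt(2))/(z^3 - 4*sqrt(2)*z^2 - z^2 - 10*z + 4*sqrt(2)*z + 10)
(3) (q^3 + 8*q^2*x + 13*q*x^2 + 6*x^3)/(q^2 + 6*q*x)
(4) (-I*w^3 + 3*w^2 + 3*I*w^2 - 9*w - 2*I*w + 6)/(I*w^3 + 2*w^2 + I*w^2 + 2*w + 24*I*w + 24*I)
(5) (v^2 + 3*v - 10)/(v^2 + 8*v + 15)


(1) = 1/(k + 1)
(2) = (z^2 - 6*sqrt(2)*z + 16)/(z^2 + z*(-1 + sqrt(2)) - sqrt(2))
(3) = (q^2 + 2*q*x + x^2)/q
(4) = (-w^3 + w^2*(3 - 3*I) + w*(-2 + 9*I) - 6*I)/(w^3 + w^2*(1 - 2*I) + w*(24 - 2*I) + 24)
(5) = (v - 2)/(v + 3)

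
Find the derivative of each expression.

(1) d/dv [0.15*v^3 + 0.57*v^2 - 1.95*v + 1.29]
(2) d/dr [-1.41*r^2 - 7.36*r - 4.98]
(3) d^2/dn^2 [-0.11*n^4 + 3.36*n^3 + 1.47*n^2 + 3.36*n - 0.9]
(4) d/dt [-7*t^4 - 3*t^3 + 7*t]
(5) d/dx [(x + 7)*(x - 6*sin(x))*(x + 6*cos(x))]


(1) = 0.45*v^2 + 1.14*v - 1.95
(2) = -2.82*r - 7.36
(3) = -1.32*n^2 + 20.16*n + 2.94
(4) = -28*t^3 - 9*t^2 + 7
(5) = -(x + 7)*(x - 6*sin(x))*(6*sin(x) - 1) - (x + 7)*(x + 6*cos(x))*(6*cos(x) - 1) + (x - 6*sin(x))*(x + 6*cos(x))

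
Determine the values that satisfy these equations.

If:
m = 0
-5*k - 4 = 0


Then:
k = -4/5
m = 0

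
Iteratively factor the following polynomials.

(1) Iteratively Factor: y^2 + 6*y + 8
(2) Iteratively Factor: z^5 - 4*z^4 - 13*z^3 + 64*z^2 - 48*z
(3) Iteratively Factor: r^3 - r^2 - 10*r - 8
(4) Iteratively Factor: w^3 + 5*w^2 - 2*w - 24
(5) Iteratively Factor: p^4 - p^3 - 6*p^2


(1) = (y + 2)*(y + 4)
(2) = (z - 4)*(z^4 - 13*z^2 + 12*z) = z*(z - 4)*(z^3 - 13*z + 12) = z*(z - 4)*(z - 1)*(z^2 + z - 12) = z*(z - 4)*(z - 1)*(z + 4)*(z - 3)
(3) = (r - 4)*(r^2 + 3*r + 2) = (r - 4)*(r + 1)*(r + 2)
(4) = (w + 4)*(w^2 + w - 6) = (w + 3)*(w + 4)*(w - 2)
(5) = (p + 2)*(p^3 - 3*p^2) = (p - 3)*(p + 2)*(p^2) = p*(p - 3)*(p + 2)*(p)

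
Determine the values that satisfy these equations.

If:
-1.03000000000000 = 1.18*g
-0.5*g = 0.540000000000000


Then:
No Solution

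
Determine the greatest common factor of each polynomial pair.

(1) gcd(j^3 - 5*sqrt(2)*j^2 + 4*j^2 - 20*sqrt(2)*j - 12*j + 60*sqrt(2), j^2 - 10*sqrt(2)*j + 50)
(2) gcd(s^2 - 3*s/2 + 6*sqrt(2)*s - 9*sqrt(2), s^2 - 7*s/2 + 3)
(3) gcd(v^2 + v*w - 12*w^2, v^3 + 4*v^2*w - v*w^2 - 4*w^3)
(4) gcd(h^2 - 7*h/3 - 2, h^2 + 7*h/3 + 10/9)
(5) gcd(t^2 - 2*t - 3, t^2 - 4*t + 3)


(1) = j - 5*sqrt(2)
(2) = gcd((s - 3/2)*(s + 6*sqrt(2)), (s - 2)*(s - 3/2)) = s - 3/2
(3) = v + 4*w
(4) = gcd((h - 3)*(h + 2/3), (h + 2/3)*(h + 5/3)) = h + 2/3
(5) = gcd((t - 3)*(t + 1), (t - 3)*(t - 1)) = t - 3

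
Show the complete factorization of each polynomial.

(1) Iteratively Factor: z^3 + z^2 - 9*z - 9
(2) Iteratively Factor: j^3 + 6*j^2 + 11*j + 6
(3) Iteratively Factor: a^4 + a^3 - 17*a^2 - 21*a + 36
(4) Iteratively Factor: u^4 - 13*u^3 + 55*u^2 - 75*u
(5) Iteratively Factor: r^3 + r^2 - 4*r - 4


(1) = (z + 1)*(z^2 - 9) = (z + 1)*(z + 3)*(z - 3)
(2) = (j + 1)*(j^2 + 5*j + 6) = (j + 1)*(j + 2)*(j + 3)
(3) = (a - 4)*(a^3 + 5*a^2 + 3*a - 9) = (a - 4)*(a + 3)*(a^2 + 2*a - 3) = (a - 4)*(a + 3)^2*(a - 1)
(4) = (u)*(u^3 - 13*u^2 + 55*u - 75) = u*(u - 5)*(u^2 - 8*u + 15) = u*(u - 5)*(u - 3)*(u - 5)
(5) = (r + 2)*(r^2 - r - 2) = (r + 1)*(r + 2)*(r - 2)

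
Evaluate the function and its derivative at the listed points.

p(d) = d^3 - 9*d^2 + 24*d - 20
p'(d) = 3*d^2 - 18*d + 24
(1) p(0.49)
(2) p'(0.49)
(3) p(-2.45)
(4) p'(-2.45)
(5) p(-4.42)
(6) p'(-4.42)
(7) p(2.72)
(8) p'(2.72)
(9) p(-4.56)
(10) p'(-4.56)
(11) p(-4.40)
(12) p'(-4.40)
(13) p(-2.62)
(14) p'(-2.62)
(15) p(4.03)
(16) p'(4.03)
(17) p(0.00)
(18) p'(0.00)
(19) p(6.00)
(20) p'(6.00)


(1) = -10.28
(2) = 15.90
(3) = -147.53
(4) = 86.11
(5) = -388.26
(6) = 162.17
(7) = -1.18
(8) = -2.76
(9) = -411.40
(10) = 168.46
(11) = -385.02
(12) = 161.28
(13) = -162.64
(14) = 91.75
(15) = -4.00
(16) = 0.18
(17) = -20.00
(18) = 24.00
(19) = 16.00
(20) = 24.00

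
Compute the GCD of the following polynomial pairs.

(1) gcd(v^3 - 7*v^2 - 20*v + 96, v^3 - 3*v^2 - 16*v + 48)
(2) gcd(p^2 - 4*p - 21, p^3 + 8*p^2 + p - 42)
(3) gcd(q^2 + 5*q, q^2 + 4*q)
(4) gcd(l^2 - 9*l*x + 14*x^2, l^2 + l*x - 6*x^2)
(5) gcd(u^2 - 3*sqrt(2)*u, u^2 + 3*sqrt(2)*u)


(1) = v^2 + v - 12
(2) = gcd((p - 7)*(p + 3), (p - 2)*(p + 3)*(p + 7)) = p + 3
(3) = q
(4) = gcd((l - 7*x)*(l - 2*x), (l - 2*x)*(l + 3*x)) = -l + 2*x
(5) = u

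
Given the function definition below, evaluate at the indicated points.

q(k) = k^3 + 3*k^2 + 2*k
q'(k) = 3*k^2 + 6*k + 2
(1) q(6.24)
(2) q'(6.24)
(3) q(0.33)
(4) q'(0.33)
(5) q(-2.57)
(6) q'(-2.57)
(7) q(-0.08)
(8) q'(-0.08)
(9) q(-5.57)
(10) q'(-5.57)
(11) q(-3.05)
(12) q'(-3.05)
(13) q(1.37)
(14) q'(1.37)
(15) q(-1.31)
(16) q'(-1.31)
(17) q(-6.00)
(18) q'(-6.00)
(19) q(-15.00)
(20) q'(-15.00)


(1) = 372.26
(2) = 156.25
(3) = 1.02
(4) = 4.31
(5) = -2.30
(6) = 6.39
(7) = -0.14
(8) = 1.54
(9) = -90.87
(10) = 61.65
(11) = -6.57
(12) = 11.61
(13) = 10.94
(14) = 15.85
(15) = 0.28
(16) = -0.71
(17) = -120.00
(18) = 74.00
(19) = -2730.00
(20) = 587.00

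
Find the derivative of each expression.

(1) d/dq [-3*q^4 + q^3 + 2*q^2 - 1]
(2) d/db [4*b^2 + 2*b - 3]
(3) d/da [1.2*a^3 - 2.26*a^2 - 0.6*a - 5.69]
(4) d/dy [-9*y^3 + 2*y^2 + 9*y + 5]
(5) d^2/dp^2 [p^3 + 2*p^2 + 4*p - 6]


(1) = q*(-12*q^2 + 3*q + 4)
(2) = 8*b + 2
(3) = 3.6*a^2 - 4.52*a - 0.6
(4) = -27*y^2 + 4*y + 9
(5) = 6*p + 4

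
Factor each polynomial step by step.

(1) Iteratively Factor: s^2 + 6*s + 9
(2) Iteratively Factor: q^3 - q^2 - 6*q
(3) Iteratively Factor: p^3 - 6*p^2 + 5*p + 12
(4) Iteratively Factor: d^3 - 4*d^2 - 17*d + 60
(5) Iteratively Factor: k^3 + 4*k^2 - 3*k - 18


(1) = (s + 3)*(s + 3)
(2) = (q + 2)*(q^2 - 3*q) = q*(q + 2)*(q - 3)
(3) = (p - 4)*(p^2 - 2*p - 3) = (p - 4)*(p - 3)*(p + 1)
(4) = (d - 5)*(d^2 + d - 12) = (d - 5)*(d - 3)*(d + 4)
(5) = (k + 3)*(k^2 + k - 6) = (k + 3)^2*(k - 2)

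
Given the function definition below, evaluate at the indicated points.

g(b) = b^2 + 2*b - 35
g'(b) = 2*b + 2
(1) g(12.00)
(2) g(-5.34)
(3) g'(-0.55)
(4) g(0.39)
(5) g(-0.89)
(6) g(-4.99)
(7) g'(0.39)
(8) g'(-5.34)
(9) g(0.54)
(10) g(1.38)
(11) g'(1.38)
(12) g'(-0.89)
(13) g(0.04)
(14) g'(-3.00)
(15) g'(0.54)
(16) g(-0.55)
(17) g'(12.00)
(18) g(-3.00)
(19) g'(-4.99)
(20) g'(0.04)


(1) = 133.00
(2) = -17.16
(3) = 0.90
(4) = -34.07
(5) = -35.99
(6) = -20.08
(7) = 2.78
(8) = -8.68
(9) = -33.63
(10) = -30.34
(11) = 4.76
(12) = 0.22
(13) = -34.92
(14) = -4.00
(15) = 3.08
(16) = -35.80
(17) = 26.00
(18) = -32.00
(19) = -7.98
(20) = 2.08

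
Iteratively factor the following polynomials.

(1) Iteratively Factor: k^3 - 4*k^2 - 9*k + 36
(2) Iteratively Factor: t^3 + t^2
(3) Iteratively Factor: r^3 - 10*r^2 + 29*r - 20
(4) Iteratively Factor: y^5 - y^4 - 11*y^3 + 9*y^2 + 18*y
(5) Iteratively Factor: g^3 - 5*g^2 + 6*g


(1) = (k + 3)*(k^2 - 7*k + 12) = (k - 4)*(k + 3)*(k - 3)
(2) = (t + 1)*(t^2) = t*(t + 1)*(t)
(3) = (r - 5)*(r^2 - 5*r + 4) = (r - 5)*(r - 1)*(r - 4)
(4) = (y + 3)*(y^4 - 4*y^3 + y^2 + 6*y) = y*(y + 3)*(y^3 - 4*y^2 + y + 6) = y*(y - 2)*(y + 3)*(y^2 - 2*y - 3) = y*(y - 3)*(y - 2)*(y + 3)*(y + 1)
(5) = (g - 2)*(g^2 - 3*g) = (g - 3)*(g - 2)*(g)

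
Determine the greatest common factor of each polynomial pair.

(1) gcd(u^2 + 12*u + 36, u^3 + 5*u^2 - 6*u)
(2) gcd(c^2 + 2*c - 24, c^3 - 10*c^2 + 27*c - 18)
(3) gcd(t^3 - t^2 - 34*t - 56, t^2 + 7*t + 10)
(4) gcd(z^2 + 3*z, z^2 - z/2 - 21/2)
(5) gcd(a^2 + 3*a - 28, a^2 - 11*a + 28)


(1) = gcd((u + 6)^2, u*(u - 1)*(u + 6)) = u + 6
(2) = gcd((c - 4)*(c + 6), (c - 6)*(c - 3)*(c - 1)) = 1
(3) = gcd((t - 7)*(t + 2)*(t + 4), (t + 2)*(t + 5)) = t + 2
(4) = gcd(z*(z + 3), (z - 7/2)*(z + 3)) = z + 3
(5) = gcd((a - 4)*(a + 7), (a - 7)*(a - 4)) = a - 4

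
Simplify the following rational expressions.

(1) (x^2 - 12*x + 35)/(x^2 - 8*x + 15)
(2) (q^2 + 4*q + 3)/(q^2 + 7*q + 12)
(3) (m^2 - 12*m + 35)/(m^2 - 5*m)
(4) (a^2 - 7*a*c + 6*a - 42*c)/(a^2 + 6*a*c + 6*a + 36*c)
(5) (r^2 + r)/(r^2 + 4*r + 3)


(1) = (x - 7)/(x - 3)
(2) = (q + 1)/(q + 4)
(3) = (m - 7)/m
(4) = (a - 7*c)/(a + 6*c)
(5) = r/(r + 3)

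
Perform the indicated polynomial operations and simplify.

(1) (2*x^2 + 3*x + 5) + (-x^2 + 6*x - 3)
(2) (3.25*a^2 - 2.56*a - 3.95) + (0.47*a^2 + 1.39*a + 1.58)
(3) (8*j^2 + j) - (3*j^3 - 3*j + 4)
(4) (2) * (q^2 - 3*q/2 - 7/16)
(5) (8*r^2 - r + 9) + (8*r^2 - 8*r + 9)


(1) = x^2 + 9*x + 2
(2) = 3.72*a^2 - 1.17*a - 2.37
(3) = -3*j^3 + 8*j^2 + 4*j - 4
(4) = 2*q^2 - 3*q - 7/8
(5) = 16*r^2 - 9*r + 18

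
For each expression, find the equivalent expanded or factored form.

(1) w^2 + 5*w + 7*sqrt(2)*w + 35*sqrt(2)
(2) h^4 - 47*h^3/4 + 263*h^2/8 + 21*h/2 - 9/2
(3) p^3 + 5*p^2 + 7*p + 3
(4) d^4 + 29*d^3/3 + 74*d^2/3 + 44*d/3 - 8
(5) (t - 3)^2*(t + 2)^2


(1) = (w + 5)*(w + 7*sqrt(2))
(2) = (h - 6)^2*(h - 1/4)*(h + 1/2)
(3) = (p + 1)^2*(p + 3)
(4) = (d - 1/3)*(d + 2)^2*(d + 6)
(5) = t^4 - 2*t^3 - 11*t^2 + 12*t + 36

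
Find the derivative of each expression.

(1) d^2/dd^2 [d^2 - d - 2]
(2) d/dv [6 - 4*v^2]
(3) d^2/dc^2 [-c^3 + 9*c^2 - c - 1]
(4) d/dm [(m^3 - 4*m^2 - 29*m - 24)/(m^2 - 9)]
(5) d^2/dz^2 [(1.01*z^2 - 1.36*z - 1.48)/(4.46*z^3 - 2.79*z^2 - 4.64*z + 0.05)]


(1) = 2
(2) = -8*v
(3) = 18 - 6*c
(4) = (m^2 - 6*m + 29)/(m^2 - 6*m + 9)
(5) = (40.181032*z^6 - 162.315456*z^5 - 126.328608*z^4 + 187.89486*z^3 + 119.128194*z^2 - 114.115008*z - 64.766526)/(88.716536*z^9 - 166.492692*z^8 - 172.739814*z^7 + 327.690357*z^6 + 175.978356*z^5 - 185.243457*z^4 - 95.980214*z^3 + 3.208515*z^2 - 0.0348*z + 0.000125)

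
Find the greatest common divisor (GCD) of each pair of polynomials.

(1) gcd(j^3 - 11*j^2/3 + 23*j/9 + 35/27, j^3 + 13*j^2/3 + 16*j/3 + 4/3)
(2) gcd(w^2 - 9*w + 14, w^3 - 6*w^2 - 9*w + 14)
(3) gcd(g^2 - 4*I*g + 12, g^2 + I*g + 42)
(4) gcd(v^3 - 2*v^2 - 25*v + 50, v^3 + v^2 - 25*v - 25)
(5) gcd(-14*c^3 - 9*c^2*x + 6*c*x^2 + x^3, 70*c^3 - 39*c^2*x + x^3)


(1) = gcd((j - 7/3)*(j - 5/3)*(j + 1/3), (j + 1/3)*(j + 2)^2) = j + 1/3
(2) = gcd((w - 7)*(w - 2), (w - 7)*(w - 1)*(w + 2)) = w - 7
(3) = gcd((g - 6*I)*(g + 2*I), (g - 6*I)*(g + 7*I)) = g - 6*I
(4) = gcd((v - 5)*(v - 2)*(v + 5), (v - 5)*(v + 1)*(v + 5)) = v^2 - 25
(5) = -14*c^2 + 5*c*x + x^2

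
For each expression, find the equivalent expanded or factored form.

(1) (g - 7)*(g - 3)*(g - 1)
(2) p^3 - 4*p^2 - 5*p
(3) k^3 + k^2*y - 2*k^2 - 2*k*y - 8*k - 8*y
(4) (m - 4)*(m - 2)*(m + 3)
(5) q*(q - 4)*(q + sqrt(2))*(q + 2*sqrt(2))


(1) = g^3 - 11*g^2 + 31*g - 21
(2) = p*(p - 5)*(p + 1)
(3) = (k - 4)*(k + 2)*(k + y)
(4) = m^3 - 3*m^2 - 10*m + 24
(5) = q^4 - 4*q^3 + 3*sqrt(2)*q^3 - 12*sqrt(2)*q^2 + 4*q^2 - 16*q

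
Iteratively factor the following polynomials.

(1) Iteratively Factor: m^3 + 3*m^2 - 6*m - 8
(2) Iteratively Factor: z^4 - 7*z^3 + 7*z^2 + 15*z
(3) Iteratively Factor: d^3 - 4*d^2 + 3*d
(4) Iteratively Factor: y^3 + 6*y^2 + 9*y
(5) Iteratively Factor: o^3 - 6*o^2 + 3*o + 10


(1) = (m + 4)*(m^2 - m - 2) = (m - 2)*(m + 4)*(m + 1)
(2) = (z + 1)*(z^3 - 8*z^2 + 15*z) = z*(z + 1)*(z^2 - 8*z + 15) = z*(z - 5)*(z + 1)*(z - 3)
(3) = (d - 1)*(d^2 - 3*d) = d*(d - 1)*(d - 3)
(4) = (y + 3)*(y^2 + 3*y) = (y + 3)^2*(y)
(5) = (o - 5)*(o^2 - o - 2) = (o - 5)*(o - 2)*(o + 1)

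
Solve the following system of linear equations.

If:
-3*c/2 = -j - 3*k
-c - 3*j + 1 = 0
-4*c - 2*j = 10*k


Then:
c = 4/85
j = 27/85
k = -7/85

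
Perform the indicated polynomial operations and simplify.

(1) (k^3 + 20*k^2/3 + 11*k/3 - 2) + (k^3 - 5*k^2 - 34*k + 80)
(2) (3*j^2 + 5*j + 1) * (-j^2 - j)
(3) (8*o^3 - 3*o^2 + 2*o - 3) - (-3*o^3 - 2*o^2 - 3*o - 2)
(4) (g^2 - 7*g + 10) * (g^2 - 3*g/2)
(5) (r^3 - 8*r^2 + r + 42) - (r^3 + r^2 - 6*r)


(1) = 2*k^3 + 5*k^2/3 - 91*k/3 + 78
(2) = -3*j^4 - 8*j^3 - 6*j^2 - j
(3) = 11*o^3 - o^2 + 5*o - 1
(4) = g^4 - 17*g^3/2 + 41*g^2/2 - 15*g
(5) = -9*r^2 + 7*r + 42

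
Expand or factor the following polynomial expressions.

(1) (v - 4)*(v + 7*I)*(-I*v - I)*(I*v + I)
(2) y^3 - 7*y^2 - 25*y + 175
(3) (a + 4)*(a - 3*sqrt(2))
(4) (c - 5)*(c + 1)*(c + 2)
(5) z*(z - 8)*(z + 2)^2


(1) = v^4 - 2*v^3 + 7*I*v^3 - 7*v^2 - 14*I*v^2 - 4*v - 49*I*v - 28*I
(2) = (y - 7)*(y - 5)*(y + 5)
(3) = a^2 - 3*sqrt(2)*a + 4*a - 12*sqrt(2)
(4) = c^3 - 2*c^2 - 13*c - 10
(5) = z^4 - 4*z^3 - 28*z^2 - 32*z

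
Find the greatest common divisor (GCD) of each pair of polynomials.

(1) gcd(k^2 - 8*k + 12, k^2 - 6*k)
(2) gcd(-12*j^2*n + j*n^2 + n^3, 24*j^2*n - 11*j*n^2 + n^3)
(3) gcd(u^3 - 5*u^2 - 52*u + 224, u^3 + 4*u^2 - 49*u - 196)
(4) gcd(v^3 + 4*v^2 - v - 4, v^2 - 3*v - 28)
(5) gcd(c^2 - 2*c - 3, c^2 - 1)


(1) = gcd((k - 6)*(k - 2), k*(k - 6)) = k - 6
(2) = 3*j*n - n^2
(3) = gcd((u - 8)*(u - 4)*(u + 7), (u - 7)*(u + 4)*(u + 7)) = u + 7
(4) = gcd((v - 1)*(v + 1)*(v + 4), (v - 7)*(v + 4)) = v + 4
(5) = gcd((c - 3)*(c + 1), (c - 1)*(c + 1)) = c + 1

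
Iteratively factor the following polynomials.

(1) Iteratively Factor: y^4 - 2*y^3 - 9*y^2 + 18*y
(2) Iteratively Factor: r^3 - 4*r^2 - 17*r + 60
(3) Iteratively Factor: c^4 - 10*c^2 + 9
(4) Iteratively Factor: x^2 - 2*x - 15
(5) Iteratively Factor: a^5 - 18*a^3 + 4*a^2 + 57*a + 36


(1) = (y - 2)*(y^3 - 9*y) = (y - 2)*(y + 3)*(y^2 - 3*y) = (y - 3)*(y - 2)*(y + 3)*(y)
(2) = (r - 3)*(r^2 - r - 20) = (r - 5)*(r - 3)*(r + 4)
(3) = (c + 1)*(c^3 - c^2 - 9*c + 9) = (c - 1)*(c + 1)*(c^2 - 9) = (c - 1)*(c + 1)*(c + 3)*(c - 3)
(4) = (x + 3)*(x - 5)
(5) = (a + 1)*(a^4 - a^3 - 17*a^2 + 21*a + 36) = (a - 3)*(a + 1)*(a^3 + 2*a^2 - 11*a - 12) = (a - 3)*(a + 1)*(a + 4)*(a^2 - 2*a - 3) = (a - 3)*(a + 1)^2*(a + 4)*(a - 3)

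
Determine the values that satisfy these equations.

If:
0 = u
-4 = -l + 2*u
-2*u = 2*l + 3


Then:
No Solution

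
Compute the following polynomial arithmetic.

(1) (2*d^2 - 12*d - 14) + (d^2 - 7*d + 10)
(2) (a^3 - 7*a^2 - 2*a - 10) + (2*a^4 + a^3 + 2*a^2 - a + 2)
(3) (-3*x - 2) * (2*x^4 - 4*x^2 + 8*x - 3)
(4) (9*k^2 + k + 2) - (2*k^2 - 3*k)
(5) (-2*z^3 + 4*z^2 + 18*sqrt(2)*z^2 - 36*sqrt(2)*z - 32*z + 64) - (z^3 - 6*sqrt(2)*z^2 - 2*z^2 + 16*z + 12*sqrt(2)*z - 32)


(1) = 3*d^2 - 19*d - 4
(2) = 2*a^4 + 2*a^3 - 5*a^2 - 3*a - 8
(3) = -6*x^5 - 4*x^4 + 12*x^3 - 16*x^2 - 7*x + 6
(4) = 7*k^2 + 4*k + 2
(5) = -3*z^3 + 6*z^2 + 24*sqrt(2)*z^2 - 48*sqrt(2)*z - 48*z + 96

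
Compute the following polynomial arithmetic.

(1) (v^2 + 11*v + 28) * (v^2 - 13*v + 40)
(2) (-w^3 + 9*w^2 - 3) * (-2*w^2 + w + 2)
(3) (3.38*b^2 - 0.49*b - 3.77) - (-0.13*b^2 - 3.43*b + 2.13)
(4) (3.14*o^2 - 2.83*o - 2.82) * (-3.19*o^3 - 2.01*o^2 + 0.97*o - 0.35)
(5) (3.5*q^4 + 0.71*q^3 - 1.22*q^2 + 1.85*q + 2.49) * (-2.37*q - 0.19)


(1) = v^4 - 2*v^3 - 75*v^2 + 76*v + 1120
(2) = 2*w^5 - 19*w^4 + 7*w^3 + 24*w^2 - 3*w - 6
(3) = 3.51*b^2 + 2.94*b - 5.9
(4) = -10.0166*o^5 + 2.7163*o^4 + 17.7299*o^3 + 1.8241*o^2 - 1.7449*o + 0.987
(5) = -8.295*q^5 - 2.3477*q^4 + 2.7565*q^3 - 4.1527*q^2 - 6.2528*q - 0.4731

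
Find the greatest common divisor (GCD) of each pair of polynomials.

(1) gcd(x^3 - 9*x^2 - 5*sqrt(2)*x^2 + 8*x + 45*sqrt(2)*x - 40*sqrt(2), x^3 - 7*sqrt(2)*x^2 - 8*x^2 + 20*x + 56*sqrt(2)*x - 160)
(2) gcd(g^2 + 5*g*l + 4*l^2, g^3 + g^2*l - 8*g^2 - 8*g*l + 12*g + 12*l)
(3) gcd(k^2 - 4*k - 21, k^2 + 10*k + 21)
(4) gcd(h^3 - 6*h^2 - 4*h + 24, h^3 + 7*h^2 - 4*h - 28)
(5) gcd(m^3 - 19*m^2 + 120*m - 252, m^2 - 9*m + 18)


(1) = gcd((x - 8)*(x - 1)*(x - 5*sqrt(2)), (x - 8)*(x - 5*sqrt(2))*(x - 2*sqrt(2))) = x^2 + x*(-8 - 5*sqrt(2)) + 40*sqrt(2)
(2) = gcd((g + l)*(g + 4*l), (g - 6)*(g - 2)*(g + l)) = g + l
(3) = k + 3
(4) = h^2 - 4
(5) = gcd((m - 7)*(m - 6)^2, (m - 6)*(m - 3)) = m - 6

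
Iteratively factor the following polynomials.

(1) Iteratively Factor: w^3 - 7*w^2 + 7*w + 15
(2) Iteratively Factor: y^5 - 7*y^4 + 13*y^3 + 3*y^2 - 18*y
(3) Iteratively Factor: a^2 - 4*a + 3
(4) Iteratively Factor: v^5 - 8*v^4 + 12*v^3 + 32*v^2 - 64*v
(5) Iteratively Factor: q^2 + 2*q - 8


(1) = (w - 3)*(w^2 - 4*w - 5) = (w - 3)*(w + 1)*(w - 5)
(2) = (y - 3)*(y^4 - 4*y^3 + y^2 + 6*y) = (y - 3)*(y - 2)*(y^3 - 2*y^2 - 3*y) = (y - 3)*(y - 2)*(y + 1)*(y^2 - 3*y) = y*(y - 3)*(y - 2)*(y + 1)*(y - 3)
(3) = (a - 3)*(a - 1)
(4) = (v)*(v^4 - 8*v^3 + 12*v^2 + 32*v - 64) = v*(v - 4)*(v^3 - 4*v^2 - 4*v + 16) = v*(v - 4)*(v - 2)*(v^2 - 2*v - 8) = v*(v - 4)*(v - 2)*(v + 2)*(v - 4)
(5) = (q + 4)*(q - 2)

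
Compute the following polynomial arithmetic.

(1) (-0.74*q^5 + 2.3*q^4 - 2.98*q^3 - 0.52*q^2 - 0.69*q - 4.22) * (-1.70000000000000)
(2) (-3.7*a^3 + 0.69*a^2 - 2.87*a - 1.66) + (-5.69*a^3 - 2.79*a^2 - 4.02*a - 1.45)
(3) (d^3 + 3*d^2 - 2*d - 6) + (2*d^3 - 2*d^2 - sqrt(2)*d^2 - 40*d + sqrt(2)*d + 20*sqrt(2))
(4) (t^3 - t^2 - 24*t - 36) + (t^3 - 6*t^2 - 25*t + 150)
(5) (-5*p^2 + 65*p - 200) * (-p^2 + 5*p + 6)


(1) = 1.258*q^5 - 3.91*q^4 + 5.066*q^3 + 0.884*q^2 + 1.173*q + 7.174
(2) = -9.39*a^3 - 2.1*a^2 - 6.89*a - 3.11
(3) = 3*d^3 - sqrt(2)*d^2 + d^2 - 42*d + sqrt(2)*d - 6 + 20*sqrt(2)
(4) = 2*t^3 - 7*t^2 - 49*t + 114
(5) = 5*p^4 - 90*p^3 + 495*p^2 - 610*p - 1200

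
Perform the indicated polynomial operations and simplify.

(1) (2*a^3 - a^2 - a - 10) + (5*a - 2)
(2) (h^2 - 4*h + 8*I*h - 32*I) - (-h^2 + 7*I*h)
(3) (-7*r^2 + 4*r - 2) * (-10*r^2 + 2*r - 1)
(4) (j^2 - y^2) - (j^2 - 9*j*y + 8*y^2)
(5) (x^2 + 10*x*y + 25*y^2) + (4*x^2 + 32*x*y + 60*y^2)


(1) = 2*a^3 - a^2 + 4*a - 12
(2) = 2*h^2 - 4*h + I*h - 32*I
(3) = 70*r^4 - 54*r^3 + 35*r^2 - 8*r + 2
(4) = 9*j*y - 9*y^2
(5) = 5*x^2 + 42*x*y + 85*y^2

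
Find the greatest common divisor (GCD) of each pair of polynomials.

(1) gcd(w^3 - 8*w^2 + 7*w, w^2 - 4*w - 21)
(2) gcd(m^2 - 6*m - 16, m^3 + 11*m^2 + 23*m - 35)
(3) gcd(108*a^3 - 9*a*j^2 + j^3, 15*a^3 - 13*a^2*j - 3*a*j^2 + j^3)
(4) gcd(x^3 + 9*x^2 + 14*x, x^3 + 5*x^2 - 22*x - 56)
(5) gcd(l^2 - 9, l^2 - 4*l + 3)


(1) = w - 7
(2) = 1
(3) = gcd((-6*a + j)^2*(3*a + j), (-5*a + j)*(-a + j)*(3*a + j)) = 3*a + j
(4) = gcd(x*(x + 2)*(x + 7), (x - 4)*(x + 2)*(x + 7)) = x^2 + 9*x + 14
(5) = gcd((l - 3)*(l + 3), (l - 3)*(l - 1)) = l - 3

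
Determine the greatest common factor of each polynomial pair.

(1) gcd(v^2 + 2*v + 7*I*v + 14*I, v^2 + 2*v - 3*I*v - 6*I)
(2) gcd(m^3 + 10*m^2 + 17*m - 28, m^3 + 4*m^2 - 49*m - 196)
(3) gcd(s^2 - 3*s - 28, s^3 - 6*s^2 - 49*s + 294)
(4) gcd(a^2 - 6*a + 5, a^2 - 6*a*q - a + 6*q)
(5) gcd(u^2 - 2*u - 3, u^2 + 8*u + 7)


(1) = gcd((v + 2)*(v + 7*I), (v + 2)*(v - 3*I)) = v + 2
(2) = gcd((m - 1)*(m + 4)*(m + 7), (m - 7)*(m + 4)*(m + 7)) = m^2 + 11*m + 28
(3) = gcd((s - 7)*(s + 4), (s - 7)*(s - 6)*(s + 7)) = s - 7
(4) = a - 1
(5) = gcd((u - 3)*(u + 1), (u + 1)*(u + 7)) = u + 1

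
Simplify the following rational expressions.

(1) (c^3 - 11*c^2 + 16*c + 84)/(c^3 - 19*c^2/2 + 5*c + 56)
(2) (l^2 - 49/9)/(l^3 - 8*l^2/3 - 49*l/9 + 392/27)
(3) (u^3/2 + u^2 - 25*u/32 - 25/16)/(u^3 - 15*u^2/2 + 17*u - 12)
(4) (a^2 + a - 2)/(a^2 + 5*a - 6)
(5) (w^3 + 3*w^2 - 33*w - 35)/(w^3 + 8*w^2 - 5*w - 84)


(1) = (2*c^2 - 26*c + 84)/(2*c^2 - 23*c + 56)
(2) = 3/(3*l - 8)
(3) = (16*u^3 + 32*u^2 - 25*u - 50)/(32*u^3 - 240*u^2 + 544*u - 384)
(4) = (a + 2)/(a + 6)
(5) = (w^2 - 4*w - 5)/(w^2 + w - 12)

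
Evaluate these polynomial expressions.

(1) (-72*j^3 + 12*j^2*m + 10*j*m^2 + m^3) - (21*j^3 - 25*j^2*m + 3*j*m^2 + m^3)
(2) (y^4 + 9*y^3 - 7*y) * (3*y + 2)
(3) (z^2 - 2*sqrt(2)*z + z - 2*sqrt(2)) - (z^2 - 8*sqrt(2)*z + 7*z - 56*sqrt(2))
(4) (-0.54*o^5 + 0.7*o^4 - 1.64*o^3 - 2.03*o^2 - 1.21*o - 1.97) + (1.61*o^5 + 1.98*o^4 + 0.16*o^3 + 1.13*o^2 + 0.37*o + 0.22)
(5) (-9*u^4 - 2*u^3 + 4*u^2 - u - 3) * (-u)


(1) = -93*j^3 + 37*j^2*m + 7*j*m^2
(2) = 3*y^5 + 29*y^4 + 18*y^3 - 21*y^2 - 14*y
(3) = -6*z + 6*sqrt(2)*z + 54*sqrt(2)
(4) = 1.07*o^5 + 2.68*o^4 - 1.48*o^3 - 0.9*o^2 - 0.84*o - 1.75
(5) = 9*u^5 + 2*u^4 - 4*u^3 + u^2 + 3*u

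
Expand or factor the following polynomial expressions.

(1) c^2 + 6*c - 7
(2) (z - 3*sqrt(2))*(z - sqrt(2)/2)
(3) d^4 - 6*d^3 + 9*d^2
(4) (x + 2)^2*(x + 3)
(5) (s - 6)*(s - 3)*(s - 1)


(1) = (c - 1)*(c + 7)
(2) = z^2 - 7*sqrt(2)*z/2 + 3
(3) = d^2*(d - 3)^2
(4) = x^3 + 7*x^2 + 16*x + 12
(5) = s^3 - 10*s^2 + 27*s - 18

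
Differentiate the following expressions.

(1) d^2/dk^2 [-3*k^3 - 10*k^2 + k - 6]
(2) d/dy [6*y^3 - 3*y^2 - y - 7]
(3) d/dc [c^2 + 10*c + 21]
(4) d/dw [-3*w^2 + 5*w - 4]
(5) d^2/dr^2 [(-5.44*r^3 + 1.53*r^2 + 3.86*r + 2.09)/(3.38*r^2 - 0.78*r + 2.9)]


(1) = -18*k - 20
(2) = 18*y^2 - 6*y - 1
(3) = 2*c + 10
(4) = 5 - 6*w
(5) = (196.29012*r^3 + 127.111296*r^2 - 534.577176*r + 4.767992)/(38.614472*r^6 - 26.733096*r^5 + 105.561456*r^4 - 46.347912*r^3 + 90.57048*r^2 - 19.6794*r + 24.389)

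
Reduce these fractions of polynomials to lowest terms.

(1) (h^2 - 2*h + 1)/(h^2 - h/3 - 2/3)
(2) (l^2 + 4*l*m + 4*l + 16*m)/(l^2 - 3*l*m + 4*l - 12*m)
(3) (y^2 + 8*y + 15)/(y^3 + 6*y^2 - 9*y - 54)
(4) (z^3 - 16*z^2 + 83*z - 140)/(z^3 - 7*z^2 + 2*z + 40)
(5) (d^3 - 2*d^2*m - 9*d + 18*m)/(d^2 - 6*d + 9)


(1) = (3*h - 3)/(3*h + 2)
(2) = (l + 4*m)/(l - 3*m)
(3) = (y + 5)/(y^2 + 3*y - 18)
(4) = (z - 7)/(z + 2)
(5) = (d^2 - 2*d*m + 3*d - 6*m)/(d - 3)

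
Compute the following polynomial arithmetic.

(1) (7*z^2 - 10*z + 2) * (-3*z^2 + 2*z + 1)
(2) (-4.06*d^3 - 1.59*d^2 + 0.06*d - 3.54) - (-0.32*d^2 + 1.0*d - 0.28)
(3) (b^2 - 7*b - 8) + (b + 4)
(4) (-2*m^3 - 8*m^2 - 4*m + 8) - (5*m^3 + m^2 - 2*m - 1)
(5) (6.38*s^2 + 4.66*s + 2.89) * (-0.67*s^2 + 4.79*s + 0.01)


(1) = -21*z^4 + 44*z^3 - 19*z^2 - 6*z + 2
(2) = -4.06*d^3 - 1.27*d^2 - 0.94*d - 3.26
(3) = b^2 - 6*b - 4
(4) = -7*m^3 - 9*m^2 - 2*m + 9
(5) = -4.2746*s^4 + 27.438*s^3 + 20.4489*s^2 + 13.8897*s + 0.0289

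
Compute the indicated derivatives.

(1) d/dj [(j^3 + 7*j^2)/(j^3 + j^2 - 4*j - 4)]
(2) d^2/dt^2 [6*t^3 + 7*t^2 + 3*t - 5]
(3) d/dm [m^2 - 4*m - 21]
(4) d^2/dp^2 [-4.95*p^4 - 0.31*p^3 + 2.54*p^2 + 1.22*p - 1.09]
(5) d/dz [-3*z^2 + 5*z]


(1) = j*(-j*(j + 7)*(3*j^2 + 2*j - 4) + (3*j + 14)*(j^3 + j^2 - 4*j - 4))/(j^3 + j^2 - 4*j - 4)^2
(2) = 36*t + 14
(3) = 2*m - 4
(4) = -59.4*p^2 - 1.86*p + 5.08
(5) = 5 - 6*z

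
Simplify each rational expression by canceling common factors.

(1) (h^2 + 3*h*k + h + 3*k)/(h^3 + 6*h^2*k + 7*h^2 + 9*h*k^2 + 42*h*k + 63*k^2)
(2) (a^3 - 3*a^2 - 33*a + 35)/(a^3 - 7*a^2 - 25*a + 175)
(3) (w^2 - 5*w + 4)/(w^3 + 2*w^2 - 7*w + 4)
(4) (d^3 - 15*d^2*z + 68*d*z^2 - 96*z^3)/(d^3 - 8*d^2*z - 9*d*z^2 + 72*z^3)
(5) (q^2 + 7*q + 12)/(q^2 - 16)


(1) = (h + 1)/(h^2 + 3*h*k + 7*h + 21*k)
(2) = (a - 1)/(a - 5)
(3) = (w - 4)/(w^2 + 3*w - 4)
(4) = (d - 4*z)/(d + 3*z)
(5) = (q + 3)/(q - 4)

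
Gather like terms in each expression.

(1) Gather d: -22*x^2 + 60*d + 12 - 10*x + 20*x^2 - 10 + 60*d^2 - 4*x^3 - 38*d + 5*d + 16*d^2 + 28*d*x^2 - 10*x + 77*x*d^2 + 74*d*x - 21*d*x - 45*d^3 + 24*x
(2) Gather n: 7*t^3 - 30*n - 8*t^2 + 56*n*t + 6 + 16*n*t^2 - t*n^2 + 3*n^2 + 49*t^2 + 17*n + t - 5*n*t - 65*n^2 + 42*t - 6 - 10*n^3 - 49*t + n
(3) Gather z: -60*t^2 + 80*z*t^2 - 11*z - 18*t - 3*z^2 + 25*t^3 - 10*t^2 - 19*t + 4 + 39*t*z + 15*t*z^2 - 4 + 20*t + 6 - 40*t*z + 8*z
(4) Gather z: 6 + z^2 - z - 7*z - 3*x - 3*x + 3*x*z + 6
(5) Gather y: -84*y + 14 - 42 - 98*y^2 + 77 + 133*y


(1) = -45*d^3 + d^2*(77*x + 76) + d*(28*x^2 + 53*x + 27) - 4*x^3 - 2*x^2 + 4*x + 2
(2) = -10*n^3 + n^2*(-t - 62) + n*(16*t^2 + 51*t - 12) + 7*t^3 + 41*t^2 - 6*t
(3) = 25*t^3 - 70*t^2 - 17*t + z^2*(15*t - 3) + z*(80*t^2 - t - 3) + 6
(4) = -6*x + z^2 + z*(3*x - 8) + 12
(5) = -98*y^2 + 49*y + 49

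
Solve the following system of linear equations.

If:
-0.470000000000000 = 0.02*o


Then:
o = -23.50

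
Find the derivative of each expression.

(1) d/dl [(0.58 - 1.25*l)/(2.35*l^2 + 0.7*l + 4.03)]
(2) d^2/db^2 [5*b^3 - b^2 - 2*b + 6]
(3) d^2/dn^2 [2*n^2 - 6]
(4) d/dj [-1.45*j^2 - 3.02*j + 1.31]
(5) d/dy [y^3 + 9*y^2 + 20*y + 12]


(1) = (2.9375*l^2 - 2.726*l - 5.4435)/(5.5225*l^4 + 3.29*l^3 + 19.431*l^2 + 5.642*l + 16.2409)
(2) = 30*b - 2
(3) = 4
(4) = -2.9*j - 3.02
(5) = 3*y^2 + 18*y + 20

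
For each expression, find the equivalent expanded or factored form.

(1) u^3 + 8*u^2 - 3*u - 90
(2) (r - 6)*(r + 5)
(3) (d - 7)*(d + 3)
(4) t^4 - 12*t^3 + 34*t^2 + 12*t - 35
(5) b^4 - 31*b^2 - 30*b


(1) = (u - 3)*(u + 5)*(u + 6)
(2) = r^2 - r - 30
(3) = d^2 - 4*d - 21
(4) = (t - 7)*(t - 5)*(t - 1)*(t + 1)
(5) = b*(b - 6)*(b + 1)*(b + 5)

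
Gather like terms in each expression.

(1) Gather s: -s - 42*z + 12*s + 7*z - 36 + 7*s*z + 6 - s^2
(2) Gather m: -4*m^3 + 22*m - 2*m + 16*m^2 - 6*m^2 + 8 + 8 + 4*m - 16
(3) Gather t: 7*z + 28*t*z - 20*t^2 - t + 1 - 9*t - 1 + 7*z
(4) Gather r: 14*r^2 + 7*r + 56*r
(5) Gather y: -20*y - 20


(1) = -s^2 + s*(7*z + 11) - 35*z - 30
(2) = -4*m^3 + 10*m^2 + 24*m
(3) = -20*t^2 + t*(28*z - 10) + 14*z
(4) = 14*r^2 + 63*r
(5) = -20*y - 20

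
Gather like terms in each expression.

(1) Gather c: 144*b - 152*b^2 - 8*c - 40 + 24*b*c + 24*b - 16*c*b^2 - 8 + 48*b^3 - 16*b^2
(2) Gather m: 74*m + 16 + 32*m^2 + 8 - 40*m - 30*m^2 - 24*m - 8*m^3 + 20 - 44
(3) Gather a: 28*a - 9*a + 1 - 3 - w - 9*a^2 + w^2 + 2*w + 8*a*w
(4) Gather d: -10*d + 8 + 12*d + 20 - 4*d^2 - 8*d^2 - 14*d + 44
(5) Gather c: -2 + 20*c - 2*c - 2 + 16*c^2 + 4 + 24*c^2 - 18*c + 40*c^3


(1) = 48*b^3 - 168*b^2 + 168*b + c*(-16*b^2 + 24*b - 8) - 48
(2) = -8*m^3 + 2*m^2 + 10*m
(3) = -9*a^2 + a*(8*w + 19) + w^2 + w - 2
(4) = -12*d^2 - 12*d + 72
(5) = 40*c^3 + 40*c^2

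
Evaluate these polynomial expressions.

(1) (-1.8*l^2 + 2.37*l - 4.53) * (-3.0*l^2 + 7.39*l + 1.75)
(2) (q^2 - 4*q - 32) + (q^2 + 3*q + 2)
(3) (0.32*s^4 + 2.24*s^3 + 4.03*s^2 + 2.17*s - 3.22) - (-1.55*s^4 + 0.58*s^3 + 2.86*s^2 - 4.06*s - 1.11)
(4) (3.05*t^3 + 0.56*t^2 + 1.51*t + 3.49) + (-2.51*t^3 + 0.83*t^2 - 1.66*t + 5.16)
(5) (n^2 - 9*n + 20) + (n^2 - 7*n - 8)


(1) = 5.4*l^4 - 20.412*l^3 + 27.9543*l^2 - 29.3292*l - 7.9275
(2) = 2*q^2 - q - 30
(3) = 1.87*s^4 + 1.66*s^3 + 1.17*s^2 + 6.23*s - 2.11
(4) = 0.54*t^3 + 1.39*t^2 - 0.15*t + 8.65
(5) = 2*n^2 - 16*n + 12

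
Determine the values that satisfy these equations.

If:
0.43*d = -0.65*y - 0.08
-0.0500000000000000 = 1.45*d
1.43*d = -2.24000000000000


Then:
No Solution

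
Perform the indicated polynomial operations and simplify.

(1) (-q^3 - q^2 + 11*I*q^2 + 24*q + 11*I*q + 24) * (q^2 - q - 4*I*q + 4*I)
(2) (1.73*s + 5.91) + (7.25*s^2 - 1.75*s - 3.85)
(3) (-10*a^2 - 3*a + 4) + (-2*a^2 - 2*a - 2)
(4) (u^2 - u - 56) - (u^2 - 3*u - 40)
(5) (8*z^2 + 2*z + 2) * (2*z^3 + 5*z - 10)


(1) = -q^5 + 15*I*q^4 + 69*q^3 - 111*I*q^2 - 68*q + 96*I
(2) = 7.25*s^2 - 0.02*s + 2.06
(3) = -12*a^2 - 5*a + 2
(4) = 2*u - 16
(5) = 16*z^5 + 4*z^4 + 44*z^3 - 70*z^2 - 10*z - 20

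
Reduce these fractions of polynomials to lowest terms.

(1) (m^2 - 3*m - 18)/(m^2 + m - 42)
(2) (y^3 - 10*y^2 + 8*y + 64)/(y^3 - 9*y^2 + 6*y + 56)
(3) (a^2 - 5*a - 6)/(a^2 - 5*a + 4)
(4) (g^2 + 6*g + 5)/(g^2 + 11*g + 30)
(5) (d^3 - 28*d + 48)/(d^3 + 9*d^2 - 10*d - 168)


(1) = (m + 3)/(m + 7)
(2) = (y - 8)/(y - 7)
(3) = (a^2 - 5*a - 6)/(a^2 - 5*a + 4)
(4) = (g + 1)/(g + 6)
(5) = (d - 2)/(d + 7)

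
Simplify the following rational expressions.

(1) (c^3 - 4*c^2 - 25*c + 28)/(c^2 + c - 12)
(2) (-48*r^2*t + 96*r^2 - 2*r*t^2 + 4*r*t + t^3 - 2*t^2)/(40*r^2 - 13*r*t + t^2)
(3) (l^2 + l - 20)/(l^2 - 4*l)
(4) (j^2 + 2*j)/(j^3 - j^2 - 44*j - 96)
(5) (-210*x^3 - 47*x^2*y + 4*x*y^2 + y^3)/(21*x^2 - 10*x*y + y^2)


(1) = (c^2 - 8*c + 7)/(c - 3)
(2) = (-6*r*t + 12*r - t^2 + 2*t)/(5*r - t)
(3) = (l + 5)/l
(4) = (j^2 + 2*j)/(j^3 - j^2 - 44*j - 96)
(5) = (-30*x^2 - 11*x*y - y^2)/(3*x - y)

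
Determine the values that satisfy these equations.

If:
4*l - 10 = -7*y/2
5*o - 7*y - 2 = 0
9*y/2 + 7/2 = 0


Then:
l = 229/72
o = -31/45
y = -7/9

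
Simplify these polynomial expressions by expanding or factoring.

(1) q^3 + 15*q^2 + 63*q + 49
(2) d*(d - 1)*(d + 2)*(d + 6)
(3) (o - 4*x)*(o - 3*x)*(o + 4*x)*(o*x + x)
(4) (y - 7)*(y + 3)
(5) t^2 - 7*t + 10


(1) = (q + 1)*(q + 7)^2
(2) = d^4 + 7*d^3 + 4*d^2 - 12*d
(3) = o^4*x - 3*o^3*x^2 + o^3*x - 16*o^2*x^3 - 3*o^2*x^2 + 48*o*x^4 - 16*o*x^3 + 48*x^4
(4) = y^2 - 4*y - 21
(5) = (t - 5)*(t - 2)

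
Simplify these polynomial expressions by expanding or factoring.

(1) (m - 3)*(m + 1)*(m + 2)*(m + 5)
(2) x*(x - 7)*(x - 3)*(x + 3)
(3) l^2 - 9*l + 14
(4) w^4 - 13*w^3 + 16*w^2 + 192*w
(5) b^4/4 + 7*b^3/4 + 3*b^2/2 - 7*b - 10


(1) = m^4 + 5*m^3 - 7*m^2 - 41*m - 30
(2) = x^4 - 7*x^3 - 9*x^2 + 63*x
(3) = (l - 7)*(l - 2)
(4) = w*(w - 8)^2*(w + 3)
(5) = (b/4 + 1/2)*(b - 2)*(b + 2)*(b + 5)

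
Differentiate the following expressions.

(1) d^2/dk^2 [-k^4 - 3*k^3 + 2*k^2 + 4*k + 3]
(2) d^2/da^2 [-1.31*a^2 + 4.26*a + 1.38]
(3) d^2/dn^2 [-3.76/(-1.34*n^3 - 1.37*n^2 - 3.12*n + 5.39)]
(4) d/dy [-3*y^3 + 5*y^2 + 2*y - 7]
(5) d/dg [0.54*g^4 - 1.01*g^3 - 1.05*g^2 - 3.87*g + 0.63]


(1) = -12*k^2 - 18*k + 4
(2) = -2.62000000000000
(3) = (-(30.2304*n + 10.3024)*(1.34*n^3 + 1.37*n^2 + 3.12*n - 5.39) + 3.76*(4.02*n^2 + 2.74*n + 3.12)*(8.04*n^2 + 5.48*n + 6.24))/(1.34*n^3 + 1.37*n^2 + 3.12*n - 5.39)^3
(4) = -9*y^2 + 10*y + 2
(5) = 2.16*g^3 - 3.03*g^2 - 2.1*g - 3.87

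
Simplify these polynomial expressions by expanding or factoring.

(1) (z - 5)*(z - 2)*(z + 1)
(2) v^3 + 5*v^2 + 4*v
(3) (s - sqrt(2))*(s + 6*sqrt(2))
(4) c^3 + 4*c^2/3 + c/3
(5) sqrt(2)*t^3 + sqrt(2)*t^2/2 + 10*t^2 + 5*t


(1) = z^3 - 6*z^2 + 3*z + 10
(2) = v*(v + 1)*(v + 4)
(3) = s^2 + 5*sqrt(2)*s - 12
(4) = c*(c + 1/3)*(c + 1)
(5) = t*(t + 5*sqrt(2))*(sqrt(2)*t + sqrt(2)/2)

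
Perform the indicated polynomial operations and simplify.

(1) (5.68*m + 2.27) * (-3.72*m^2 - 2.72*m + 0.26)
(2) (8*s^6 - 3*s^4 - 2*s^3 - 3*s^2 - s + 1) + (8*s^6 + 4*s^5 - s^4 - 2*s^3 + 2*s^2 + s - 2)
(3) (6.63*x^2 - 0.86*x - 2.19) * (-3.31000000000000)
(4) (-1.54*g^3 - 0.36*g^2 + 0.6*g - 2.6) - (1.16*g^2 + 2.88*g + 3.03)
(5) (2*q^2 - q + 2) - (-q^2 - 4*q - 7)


(1) = -21.1296*m^3 - 23.894*m^2 - 4.6976*m + 0.5902
(2) = 16*s^6 + 4*s^5 - 4*s^4 - 4*s^3 - s^2 - 1
(3) = -21.9453*x^2 + 2.8466*x + 7.2489
(4) = -1.54*g^3 - 1.52*g^2 - 2.28*g - 5.63
(5) = 3*q^2 + 3*q + 9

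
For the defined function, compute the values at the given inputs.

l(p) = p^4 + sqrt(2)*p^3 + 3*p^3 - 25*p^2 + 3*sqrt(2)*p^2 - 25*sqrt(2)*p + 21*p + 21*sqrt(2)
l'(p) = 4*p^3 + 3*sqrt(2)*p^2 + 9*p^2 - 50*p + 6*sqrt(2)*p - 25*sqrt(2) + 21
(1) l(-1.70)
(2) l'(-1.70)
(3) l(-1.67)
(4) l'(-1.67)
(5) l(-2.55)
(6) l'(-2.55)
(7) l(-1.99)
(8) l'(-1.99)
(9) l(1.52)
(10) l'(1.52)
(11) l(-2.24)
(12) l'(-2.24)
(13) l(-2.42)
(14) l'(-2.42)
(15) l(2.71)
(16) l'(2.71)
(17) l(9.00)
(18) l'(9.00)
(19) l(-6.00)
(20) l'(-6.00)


(1) = -19.22
(2) = 74.84
(3) = -17.00
(4) = 73.28
(5) = -99.58
(6) = 111.29
(7) = -43.04
(8) = 89.18
(9) = -19.24
(10) = -32.81
(11) = -66.73
(12) = 100.13
(13) = -85.39
(14) = 106.97
(15) = -19.86
(16) = 50.01
(17) = 7998.12
(18) = 3600.67
(19) = -288.90
(20) = -152.53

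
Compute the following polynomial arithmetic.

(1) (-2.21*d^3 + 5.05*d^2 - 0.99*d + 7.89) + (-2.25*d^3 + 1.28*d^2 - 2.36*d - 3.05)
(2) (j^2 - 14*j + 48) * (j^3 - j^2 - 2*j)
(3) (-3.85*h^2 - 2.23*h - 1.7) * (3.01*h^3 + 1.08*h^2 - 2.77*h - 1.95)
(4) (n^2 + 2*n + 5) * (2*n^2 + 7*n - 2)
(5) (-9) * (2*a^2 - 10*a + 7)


(1) = -4.46*d^3 + 6.33*d^2 - 3.35*d + 4.84
(2) = j^5 - 15*j^4 + 60*j^3 - 20*j^2 - 96*j
(3) = -11.5885*h^5 - 10.8703*h^4 + 3.1391*h^3 + 11.8486*h^2 + 9.0575*h + 3.315
(4) = 2*n^4 + 11*n^3 + 22*n^2 + 31*n - 10
(5) = -18*a^2 + 90*a - 63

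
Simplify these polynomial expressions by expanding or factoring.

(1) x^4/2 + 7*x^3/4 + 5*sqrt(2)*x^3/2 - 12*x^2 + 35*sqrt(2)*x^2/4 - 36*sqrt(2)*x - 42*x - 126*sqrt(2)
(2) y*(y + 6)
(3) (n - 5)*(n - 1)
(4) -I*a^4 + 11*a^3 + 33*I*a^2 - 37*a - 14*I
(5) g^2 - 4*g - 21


(1) = (x/2 + sqrt(2))*(x + 7/2)*(x - 3*sqrt(2))*(x + 6*sqrt(2))
(2) = y^2 + 6*y
(3) = n^2 - 6*n + 5
(4) = (a + I)*(a + 2*I)*(a + 7*I)*(-I*a + 1)
(5) = (g - 7)*(g + 3)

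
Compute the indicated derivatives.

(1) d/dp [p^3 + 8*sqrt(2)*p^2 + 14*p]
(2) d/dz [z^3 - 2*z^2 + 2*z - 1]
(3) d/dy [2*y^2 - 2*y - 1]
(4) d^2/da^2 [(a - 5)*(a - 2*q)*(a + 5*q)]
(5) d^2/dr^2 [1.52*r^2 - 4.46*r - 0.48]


(1) = 3*p^2 + 16*sqrt(2)*p + 14
(2) = 3*z^2 - 4*z + 2
(3) = 4*y - 2
(4) = 6*a + 6*q - 10
(5) = 3.04000000000000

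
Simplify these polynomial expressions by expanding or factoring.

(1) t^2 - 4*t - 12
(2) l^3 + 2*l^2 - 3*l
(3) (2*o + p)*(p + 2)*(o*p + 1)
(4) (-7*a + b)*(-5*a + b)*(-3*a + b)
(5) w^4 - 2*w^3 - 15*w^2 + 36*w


(1) = (t - 6)*(t + 2)
(2) = l*(l - 1)*(l + 3)
(3) = 2*o^2*p^2 + 4*o^2*p + o*p^3 + 2*o*p^2 + 2*o*p + 4*o + p^2 + 2*p
(4) = -105*a^3 + 71*a^2*b - 15*a*b^2 + b^3
(5) = w*(w - 3)^2*(w + 4)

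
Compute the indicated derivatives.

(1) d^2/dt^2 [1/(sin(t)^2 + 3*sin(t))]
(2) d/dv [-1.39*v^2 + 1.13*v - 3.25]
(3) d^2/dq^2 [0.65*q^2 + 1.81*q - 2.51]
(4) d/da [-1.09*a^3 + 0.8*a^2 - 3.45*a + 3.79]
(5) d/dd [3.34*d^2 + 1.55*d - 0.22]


(1) = (-4*sin(t) - 9 - 3/sin(t) + 18/sin(t)^2 + 18/sin(t)^3)/(sin(t) + 3)^3
(2) = 1.13 - 2.78*v
(3) = 1.30000000000000
(4) = -3.27*a^2 + 1.6*a - 3.45
(5) = 6.68*d + 1.55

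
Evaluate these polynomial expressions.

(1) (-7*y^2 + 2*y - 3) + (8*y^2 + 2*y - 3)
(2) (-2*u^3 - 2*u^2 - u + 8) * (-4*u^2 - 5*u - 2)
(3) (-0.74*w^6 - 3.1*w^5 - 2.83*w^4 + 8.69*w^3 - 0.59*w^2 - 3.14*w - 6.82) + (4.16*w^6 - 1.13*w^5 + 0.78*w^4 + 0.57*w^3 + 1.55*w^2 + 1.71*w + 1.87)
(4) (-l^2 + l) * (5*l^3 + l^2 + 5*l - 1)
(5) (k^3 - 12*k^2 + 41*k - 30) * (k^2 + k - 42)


(1) = y^2 + 4*y - 6
(2) = 8*u^5 + 18*u^4 + 18*u^3 - 23*u^2 - 38*u - 16
(3) = 3.42*w^6 - 4.23*w^5 - 2.05*w^4 + 9.26*w^3 + 0.96*w^2 - 1.43*w - 4.95
(4) = -5*l^5 + 4*l^4 - 4*l^3 + 6*l^2 - l
(5) = k^5 - 11*k^4 - 13*k^3 + 515*k^2 - 1752*k + 1260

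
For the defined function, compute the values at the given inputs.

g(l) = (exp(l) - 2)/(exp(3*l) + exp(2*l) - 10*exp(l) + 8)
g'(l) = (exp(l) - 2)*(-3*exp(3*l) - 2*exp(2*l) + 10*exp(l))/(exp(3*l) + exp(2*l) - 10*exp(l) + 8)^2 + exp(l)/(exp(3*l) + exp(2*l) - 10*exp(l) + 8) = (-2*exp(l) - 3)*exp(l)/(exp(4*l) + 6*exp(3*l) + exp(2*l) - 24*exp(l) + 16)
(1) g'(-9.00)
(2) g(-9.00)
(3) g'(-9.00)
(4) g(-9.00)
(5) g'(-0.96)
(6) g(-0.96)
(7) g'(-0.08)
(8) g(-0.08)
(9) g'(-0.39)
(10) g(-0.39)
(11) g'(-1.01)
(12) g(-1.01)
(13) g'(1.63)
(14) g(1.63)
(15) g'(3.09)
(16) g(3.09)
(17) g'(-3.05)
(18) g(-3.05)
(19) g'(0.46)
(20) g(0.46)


(1) = -0.00
(2) = -0.25
(3) = -0.00
(4) = -0.25
(5) = -0.20
(6) = -0.37
(7) = -31.23
(8) = -2.64
(9) = -1.29
(10) = -0.66
(11) = -0.18
(12) = -0.36
(13) = -0.05
(14) = 0.03
(15) = -0.00
(16) = 0.00
(17) = -0.01
(18) = -0.26
(19) = -0.92
(20) = 0.31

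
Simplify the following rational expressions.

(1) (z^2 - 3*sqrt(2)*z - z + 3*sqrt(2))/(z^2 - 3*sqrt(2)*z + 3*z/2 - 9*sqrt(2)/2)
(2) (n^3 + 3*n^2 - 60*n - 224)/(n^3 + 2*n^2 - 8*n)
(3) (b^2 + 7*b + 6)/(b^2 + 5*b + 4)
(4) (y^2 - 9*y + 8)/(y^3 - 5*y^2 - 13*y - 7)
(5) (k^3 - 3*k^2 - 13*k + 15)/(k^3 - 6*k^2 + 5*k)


(1) = (2*z - 2)/(2*z + 3)
(2) = (n^2 - n - 56)/(n^2 - 2*n)
(3) = (b + 6)/(b + 4)
(4) = (y^2 - 9*y + 8)/(y^3 - 5*y^2 - 13*y - 7)
(5) = (k + 3)/k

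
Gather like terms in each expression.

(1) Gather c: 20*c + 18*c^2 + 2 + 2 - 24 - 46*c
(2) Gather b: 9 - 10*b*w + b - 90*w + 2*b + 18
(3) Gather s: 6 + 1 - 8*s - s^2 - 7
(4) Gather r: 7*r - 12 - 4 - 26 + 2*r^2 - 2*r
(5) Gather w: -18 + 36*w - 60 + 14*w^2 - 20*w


(1) = 18*c^2 - 26*c - 20
(2) = b*(3 - 10*w) - 90*w + 27
(3) = -s^2 - 8*s
(4) = 2*r^2 + 5*r - 42
(5) = 14*w^2 + 16*w - 78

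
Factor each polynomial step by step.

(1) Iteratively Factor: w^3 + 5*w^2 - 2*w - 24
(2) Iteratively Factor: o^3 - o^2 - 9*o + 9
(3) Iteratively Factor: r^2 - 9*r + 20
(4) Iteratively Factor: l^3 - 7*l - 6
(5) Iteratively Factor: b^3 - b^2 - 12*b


(1) = (w - 2)*(w^2 + 7*w + 12) = (w - 2)*(w + 3)*(w + 4)
(2) = (o + 3)*(o^2 - 4*o + 3) = (o - 3)*(o + 3)*(o - 1)
(3) = (r - 4)*(r - 5)
(4) = (l - 3)*(l^2 + 3*l + 2) = (l - 3)*(l + 1)*(l + 2)
(5) = (b - 4)*(b^2 + 3*b) = b*(b - 4)*(b + 3)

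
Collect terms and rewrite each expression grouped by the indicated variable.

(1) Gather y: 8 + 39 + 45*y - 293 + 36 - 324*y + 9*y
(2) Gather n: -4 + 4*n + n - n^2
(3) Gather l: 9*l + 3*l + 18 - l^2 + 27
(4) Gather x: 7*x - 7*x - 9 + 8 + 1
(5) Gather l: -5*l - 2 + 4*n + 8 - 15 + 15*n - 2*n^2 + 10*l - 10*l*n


(1) = -270*y - 210
(2) = -n^2 + 5*n - 4
(3) = -l^2 + 12*l + 45
(4) = 0
(5) = l*(5 - 10*n) - 2*n^2 + 19*n - 9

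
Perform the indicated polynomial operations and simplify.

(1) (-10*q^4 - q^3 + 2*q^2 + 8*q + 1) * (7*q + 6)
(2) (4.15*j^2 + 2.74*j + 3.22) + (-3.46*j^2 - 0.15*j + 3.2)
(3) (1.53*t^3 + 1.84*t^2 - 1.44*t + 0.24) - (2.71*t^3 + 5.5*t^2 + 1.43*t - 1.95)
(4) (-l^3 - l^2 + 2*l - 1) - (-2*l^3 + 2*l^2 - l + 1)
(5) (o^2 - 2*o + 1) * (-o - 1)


(1) = -70*q^5 - 67*q^4 + 8*q^3 + 68*q^2 + 55*q + 6
(2) = 0.69*j^2 + 2.59*j + 6.42
(3) = -1.18*t^3 - 3.66*t^2 - 2.87*t + 2.19
(4) = l^3 - 3*l^2 + 3*l - 2
(5) = -o^3 + o^2 + o - 1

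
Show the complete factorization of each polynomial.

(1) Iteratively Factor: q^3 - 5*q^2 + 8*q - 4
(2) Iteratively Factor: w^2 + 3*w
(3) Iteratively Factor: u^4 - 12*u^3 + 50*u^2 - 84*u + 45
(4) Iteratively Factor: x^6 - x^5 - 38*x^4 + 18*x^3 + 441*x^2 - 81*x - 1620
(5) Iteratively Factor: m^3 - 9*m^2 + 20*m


(1) = (q - 2)*(q^2 - 3*q + 2) = (q - 2)^2*(q - 1)
(2) = (w + 3)*(w)
(3) = (u - 1)*(u^3 - 11*u^2 + 39*u - 45) = (u - 3)*(u - 1)*(u^2 - 8*u + 15) = (u - 3)^2*(u - 1)*(u - 5)
(4) = (x + 3)*(x^5 - 4*x^4 - 26*x^3 + 96*x^2 + 153*x - 540) = (x - 3)*(x + 3)*(x^4 - x^3 - 29*x^2 + 9*x + 180) = (x - 3)^2*(x + 3)*(x^3 + 2*x^2 - 23*x - 60) = (x - 3)^2*(x + 3)*(x + 4)*(x^2 - 2*x - 15) = (x - 5)*(x - 3)^2*(x + 3)*(x + 4)*(x + 3)
(5) = (m - 5)*(m^2 - 4*m) = m*(m - 5)*(m - 4)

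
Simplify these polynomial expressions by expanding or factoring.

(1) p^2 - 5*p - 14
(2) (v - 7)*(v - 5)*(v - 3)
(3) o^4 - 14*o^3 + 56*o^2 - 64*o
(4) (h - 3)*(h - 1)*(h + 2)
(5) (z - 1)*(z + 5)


(1) = (p - 7)*(p + 2)
(2) = v^3 - 15*v^2 + 71*v - 105
(3) = o*(o - 8)*(o - 4)*(o - 2)
(4) = h^3 - 2*h^2 - 5*h + 6
(5) = z^2 + 4*z - 5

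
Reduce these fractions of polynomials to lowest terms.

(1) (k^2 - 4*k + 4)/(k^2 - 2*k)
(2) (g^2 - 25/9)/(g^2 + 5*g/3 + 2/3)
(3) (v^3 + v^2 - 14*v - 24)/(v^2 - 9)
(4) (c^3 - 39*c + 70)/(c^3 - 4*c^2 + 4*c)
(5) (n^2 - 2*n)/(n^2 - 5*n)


(1) = (k - 2)/k
(2) = (9*g^2 - 25)/(9*g^2 + 15*g + 6)
(3) = (v^2 - 2*v - 8)/(v - 3)
(4) = (c^2 + 2*c - 35)/(c^2 - 2*c)
(5) = (n - 2)/(n - 5)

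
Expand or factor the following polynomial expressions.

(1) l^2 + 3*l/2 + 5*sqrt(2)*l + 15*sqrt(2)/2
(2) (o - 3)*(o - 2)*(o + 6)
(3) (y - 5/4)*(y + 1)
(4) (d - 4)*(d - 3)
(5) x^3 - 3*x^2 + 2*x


(1) = (l + 3/2)*(l + 5*sqrt(2))
(2) = o^3 + o^2 - 24*o + 36
(3) = y^2 - y/4 - 5/4
(4) = d^2 - 7*d + 12
(5) = x*(x - 2)*(x - 1)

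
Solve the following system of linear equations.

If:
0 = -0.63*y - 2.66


Then:
y = -4.22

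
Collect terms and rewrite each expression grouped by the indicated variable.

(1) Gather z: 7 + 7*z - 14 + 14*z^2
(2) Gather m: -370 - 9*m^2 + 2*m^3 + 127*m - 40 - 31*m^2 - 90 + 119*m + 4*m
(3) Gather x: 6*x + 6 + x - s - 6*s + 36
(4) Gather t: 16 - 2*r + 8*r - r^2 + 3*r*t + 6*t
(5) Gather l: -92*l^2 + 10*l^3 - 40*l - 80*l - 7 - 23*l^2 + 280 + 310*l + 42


(1) = 14*z^2 + 7*z - 7
(2) = 2*m^3 - 40*m^2 + 250*m - 500
(3) = -7*s + 7*x + 42
(4) = -r^2 + 6*r + t*(3*r + 6) + 16
(5) = 10*l^3 - 115*l^2 + 190*l + 315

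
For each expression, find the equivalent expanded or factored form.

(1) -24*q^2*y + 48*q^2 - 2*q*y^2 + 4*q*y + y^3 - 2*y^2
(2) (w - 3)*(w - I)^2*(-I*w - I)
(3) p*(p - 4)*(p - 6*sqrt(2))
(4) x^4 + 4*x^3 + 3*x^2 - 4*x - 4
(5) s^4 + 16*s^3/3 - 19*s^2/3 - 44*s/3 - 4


(1) = (-6*q + y)*(4*q + y)*(y - 2)
(2) = -I*w^4 - 2*w^3 + 2*I*w^3 + 4*w^2 + 4*I*w^2 + 6*w - 2*I*w - 3*I
(3) = p^3 - 6*sqrt(2)*p^2 - 4*p^2 + 24*sqrt(2)*p
(4) = (x - 1)*(x + 1)*(x + 2)^2
(5) = (s - 2)*(s + 1/3)*(s + 1)*(s + 6)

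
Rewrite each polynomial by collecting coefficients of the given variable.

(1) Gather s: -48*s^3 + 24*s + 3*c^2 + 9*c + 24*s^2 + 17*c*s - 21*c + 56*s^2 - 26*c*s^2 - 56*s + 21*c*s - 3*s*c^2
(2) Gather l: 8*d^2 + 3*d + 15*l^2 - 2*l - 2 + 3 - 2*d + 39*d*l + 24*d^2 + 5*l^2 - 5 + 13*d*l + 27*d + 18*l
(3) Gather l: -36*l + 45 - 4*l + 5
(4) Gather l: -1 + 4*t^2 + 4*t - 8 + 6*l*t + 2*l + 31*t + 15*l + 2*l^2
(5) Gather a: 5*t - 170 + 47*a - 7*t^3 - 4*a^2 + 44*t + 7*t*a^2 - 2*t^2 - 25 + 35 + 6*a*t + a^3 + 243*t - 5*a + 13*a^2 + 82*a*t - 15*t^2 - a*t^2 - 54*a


(1) = 3*c^2 - 12*c - 48*s^3 + s^2*(80 - 26*c) + s*(-3*c^2 + 38*c - 32)
(2) = 32*d^2 + 28*d + 20*l^2 + l*(52*d + 16) - 4
(3) = 50 - 40*l
(4) = 2*l^2 + l*(6*t + 17) + 4*t^2 + 35*t - 9
(5) = a^3 + a^2*(7*t + 9) + a*(-t^2 + 88*t - 12) - 7*t^3 - 17*t^2 + 292*t - 160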